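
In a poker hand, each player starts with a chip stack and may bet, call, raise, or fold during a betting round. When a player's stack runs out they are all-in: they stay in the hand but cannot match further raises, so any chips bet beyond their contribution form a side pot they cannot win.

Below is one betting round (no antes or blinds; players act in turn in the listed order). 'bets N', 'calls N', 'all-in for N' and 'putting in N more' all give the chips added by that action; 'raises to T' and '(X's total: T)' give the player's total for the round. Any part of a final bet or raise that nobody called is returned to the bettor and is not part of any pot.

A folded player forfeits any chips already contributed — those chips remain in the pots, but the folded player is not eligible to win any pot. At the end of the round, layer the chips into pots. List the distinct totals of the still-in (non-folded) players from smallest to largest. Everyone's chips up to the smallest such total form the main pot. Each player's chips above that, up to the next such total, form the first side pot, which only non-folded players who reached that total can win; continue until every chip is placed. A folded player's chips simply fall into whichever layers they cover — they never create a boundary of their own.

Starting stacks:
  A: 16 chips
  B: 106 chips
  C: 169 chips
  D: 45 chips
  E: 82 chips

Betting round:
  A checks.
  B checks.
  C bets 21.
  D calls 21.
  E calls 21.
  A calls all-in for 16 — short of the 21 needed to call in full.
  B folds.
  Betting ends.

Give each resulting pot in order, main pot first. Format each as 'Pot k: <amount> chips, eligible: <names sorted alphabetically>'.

Pot 1: 64 chips, eligible: A, C, D, E
Pot 2: 15 chips, eligible: C, D, E

Derivation:
Contributions: A=16, C=21, D=21, E=21
Folded: B
Pot levels (distinct totals of non-folded players): 16, 21
Layer 1-16: 16 each from A, C, D, E = 16*4 = 64 chips; eligible A, C, D, E
Layer 17-21: 5 each from C, D, E = 5*3 = 15 chips; eligible C, D, E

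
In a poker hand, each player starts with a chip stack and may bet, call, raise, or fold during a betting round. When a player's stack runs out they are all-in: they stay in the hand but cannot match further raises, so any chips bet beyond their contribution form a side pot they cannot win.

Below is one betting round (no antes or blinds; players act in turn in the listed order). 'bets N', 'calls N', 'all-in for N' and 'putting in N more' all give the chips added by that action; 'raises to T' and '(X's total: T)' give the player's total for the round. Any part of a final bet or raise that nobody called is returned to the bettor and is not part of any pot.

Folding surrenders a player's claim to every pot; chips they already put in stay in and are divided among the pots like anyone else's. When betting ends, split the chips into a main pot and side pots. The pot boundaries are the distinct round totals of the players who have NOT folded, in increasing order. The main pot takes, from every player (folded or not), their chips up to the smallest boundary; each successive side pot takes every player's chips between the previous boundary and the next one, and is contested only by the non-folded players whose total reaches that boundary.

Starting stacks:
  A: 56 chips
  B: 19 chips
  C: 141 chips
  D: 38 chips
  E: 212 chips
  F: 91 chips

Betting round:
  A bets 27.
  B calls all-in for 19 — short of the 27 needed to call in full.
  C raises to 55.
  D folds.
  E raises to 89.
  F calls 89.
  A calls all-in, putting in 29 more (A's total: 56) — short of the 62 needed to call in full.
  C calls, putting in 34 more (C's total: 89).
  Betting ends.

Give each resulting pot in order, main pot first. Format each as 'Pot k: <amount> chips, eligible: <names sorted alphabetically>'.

Contributions: A=56, B=19, C=89, E=89, F=89
Folded: D
Pot levels (distinct totals of non-folded players): 19, 56, 89
Layer 1-19: 19 each from A, B, C, E, F = 19*5 = 95 chips; eligible A, B, C, E, F
Layer 20-56: 37 each from A, C, E, F = 37*4 = 148 chips; eligible A, C, E, F
Layer 57-89: 33 each from C, E, F = 33*3 = 99 chips; eligible C, E, F

Pot 1: 95 chips, eligible: A, B, C, E, F
Pot 2: 148 chips, eligible: A, C, E, F
Pot 3: 99 chips, eligible: C, E, F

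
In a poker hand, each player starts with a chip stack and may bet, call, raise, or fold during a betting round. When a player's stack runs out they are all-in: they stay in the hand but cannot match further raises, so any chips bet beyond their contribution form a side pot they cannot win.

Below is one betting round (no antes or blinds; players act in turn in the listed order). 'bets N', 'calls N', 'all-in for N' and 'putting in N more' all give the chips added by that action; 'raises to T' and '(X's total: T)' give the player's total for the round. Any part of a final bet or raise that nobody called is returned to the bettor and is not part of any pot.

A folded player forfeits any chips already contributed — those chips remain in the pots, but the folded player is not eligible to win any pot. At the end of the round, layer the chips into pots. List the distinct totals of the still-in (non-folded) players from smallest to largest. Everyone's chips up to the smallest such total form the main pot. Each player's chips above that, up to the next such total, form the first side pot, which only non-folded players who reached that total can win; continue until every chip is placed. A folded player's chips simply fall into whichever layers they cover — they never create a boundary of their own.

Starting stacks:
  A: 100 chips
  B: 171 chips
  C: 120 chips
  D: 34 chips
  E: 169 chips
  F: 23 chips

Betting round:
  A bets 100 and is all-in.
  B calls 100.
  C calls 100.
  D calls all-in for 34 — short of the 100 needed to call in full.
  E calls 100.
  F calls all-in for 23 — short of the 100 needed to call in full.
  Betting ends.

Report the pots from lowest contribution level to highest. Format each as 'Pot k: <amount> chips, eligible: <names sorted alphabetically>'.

Pot 1: 138 chips, eligible: A, B, C, D, E, F
Pot 2: 55 chips, eligible: A, B, C, D, E
Pot 3: 264 chips, eligible: A, B, C, E

Derivation:
Contributions: A=100, B=100, C=100, D=34, E=100, F=23
Pot levels (distinct totals of non-folded players): 23, 34, 100
Layer 1-23: 23 each from A, B, C, D, E, F = 23*6 = 138 chips; eligible A, B, C, D, E, F
Layer 24-34: 11 each from A, B, C, D, E = 11*5 = 55 chips; eligible A, B, C, D, E
Layer 35-100: 66 each from A, B, C, E = 66*4 = 264 chips; eligible A, B, C, E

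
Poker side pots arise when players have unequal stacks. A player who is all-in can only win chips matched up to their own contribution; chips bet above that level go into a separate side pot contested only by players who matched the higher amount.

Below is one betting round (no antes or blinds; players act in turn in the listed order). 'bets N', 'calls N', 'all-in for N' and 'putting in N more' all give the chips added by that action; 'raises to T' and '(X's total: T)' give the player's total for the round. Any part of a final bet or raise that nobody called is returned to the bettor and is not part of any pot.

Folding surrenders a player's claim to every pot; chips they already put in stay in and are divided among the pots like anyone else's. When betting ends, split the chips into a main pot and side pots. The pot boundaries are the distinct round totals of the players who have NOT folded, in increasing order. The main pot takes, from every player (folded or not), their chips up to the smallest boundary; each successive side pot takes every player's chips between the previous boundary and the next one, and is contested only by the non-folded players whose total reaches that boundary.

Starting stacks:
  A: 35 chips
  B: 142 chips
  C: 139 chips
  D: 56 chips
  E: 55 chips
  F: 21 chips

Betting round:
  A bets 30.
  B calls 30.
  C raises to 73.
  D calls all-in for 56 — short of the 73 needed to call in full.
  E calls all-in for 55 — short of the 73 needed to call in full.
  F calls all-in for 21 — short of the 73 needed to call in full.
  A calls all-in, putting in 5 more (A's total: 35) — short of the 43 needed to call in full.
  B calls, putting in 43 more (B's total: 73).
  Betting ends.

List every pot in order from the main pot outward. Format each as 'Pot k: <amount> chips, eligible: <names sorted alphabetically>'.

Pot 1: 126 chips, eligible: A, B, C, D, E, F
Pot 2: 70 chips, eligible: A, B, C, D, E
Pot 3: 80 chips, eligible: B, C, D, E
Pot 4: 3 chips, eligible: B, C, D
Pot 5: 34 chips, eligible: B, C

Derivation:
Contributions: A=35, B=73, C=73, D=56, E=55, F=21
Pot levels (distinct totals of non-folded players): 21, 35, 55, 56, 73
Layer 1-21: 21 each from A, B, C, D, E, F = 21*6 = 126 chips; eligible A, B, C, D, E, F
Layer 22-35: 14 each from A, B, C, D, E = 14*5 = 70 chips; eligible A, B, C, D, E
Layer 36-55: 20 each from B, C, D, E = 20*4 = 80 chips; eligible B, C, D, E
Layer 56-56: 1 each from B, C, D = 1*3 = 3 chips; eligible B, C, D
Layer 57-73: 17 each from B, C = 17*2 = 34 chips; eligible B, C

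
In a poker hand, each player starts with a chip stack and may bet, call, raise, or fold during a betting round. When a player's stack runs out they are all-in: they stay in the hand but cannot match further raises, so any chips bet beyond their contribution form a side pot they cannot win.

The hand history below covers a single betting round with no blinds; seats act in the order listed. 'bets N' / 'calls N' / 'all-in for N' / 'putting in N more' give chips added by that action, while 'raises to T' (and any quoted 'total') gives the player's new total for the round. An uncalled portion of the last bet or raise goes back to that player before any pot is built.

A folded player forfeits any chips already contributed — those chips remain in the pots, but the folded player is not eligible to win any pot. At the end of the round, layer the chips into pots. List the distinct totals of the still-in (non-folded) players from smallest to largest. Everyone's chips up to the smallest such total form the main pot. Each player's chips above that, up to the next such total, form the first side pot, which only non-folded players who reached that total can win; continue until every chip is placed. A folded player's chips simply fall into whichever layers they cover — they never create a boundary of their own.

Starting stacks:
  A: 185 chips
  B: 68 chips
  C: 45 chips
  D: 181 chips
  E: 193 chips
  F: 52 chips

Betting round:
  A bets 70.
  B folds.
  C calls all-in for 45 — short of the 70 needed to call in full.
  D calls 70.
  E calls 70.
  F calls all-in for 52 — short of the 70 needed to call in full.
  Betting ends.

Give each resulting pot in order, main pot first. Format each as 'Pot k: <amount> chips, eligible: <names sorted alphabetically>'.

Pot 1: 225 chips, eligible: A, C, D, E, F
Pot 2: 28 chips, eligible: A, D, E, F
Pot 3: 54 chips, eligible: A, D, E

Derivation:
Contributions: A=70, C=45, D=70, E=70, F=52
Folded: B
Pot levels (distinct totals of non-folded players): 45, 52, 70
Layer 1-45: 45 each from A, C, D, E, F = 45*5 = 225 chips; eligible A, C, D, E, F
Layer 46-52: 7 each from A, D, E, F = 7*4 = 28 chips; eligible A, D, E, F
Layer 53-70: 18 each from A, D, E = 18*3 = 54 chips; eligible A, D, E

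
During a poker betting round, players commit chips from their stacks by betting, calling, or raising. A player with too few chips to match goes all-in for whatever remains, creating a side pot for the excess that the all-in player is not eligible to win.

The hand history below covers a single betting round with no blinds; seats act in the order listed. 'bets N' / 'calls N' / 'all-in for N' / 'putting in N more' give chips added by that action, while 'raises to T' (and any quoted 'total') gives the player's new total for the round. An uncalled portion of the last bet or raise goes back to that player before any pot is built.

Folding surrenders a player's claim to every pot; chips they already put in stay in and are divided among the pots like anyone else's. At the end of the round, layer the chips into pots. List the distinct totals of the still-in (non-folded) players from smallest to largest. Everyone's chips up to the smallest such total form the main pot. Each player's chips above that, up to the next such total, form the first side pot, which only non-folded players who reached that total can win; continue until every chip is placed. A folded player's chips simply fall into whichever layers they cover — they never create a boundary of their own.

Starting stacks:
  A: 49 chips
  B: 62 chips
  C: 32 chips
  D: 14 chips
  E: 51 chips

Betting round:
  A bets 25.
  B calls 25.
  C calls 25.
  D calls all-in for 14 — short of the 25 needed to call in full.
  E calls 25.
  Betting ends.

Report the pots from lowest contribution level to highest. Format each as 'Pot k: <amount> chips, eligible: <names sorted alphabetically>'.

Pot 1: 70 chips, eligible: A, B, C, D, E
Pot 2: 44 chips, eligible: A, B, C, E

Derivation:
Contributions: A=25, B=25, C=25, D=14, E=25
Pot levels (distinct totals of non-folded players): 14, 25
Layer 1-14: 14 each from A, B, C, D, E = 14*5 = 70 chips; eligible A, B, C, D, E
Layer 15-25: 11 each from A, B, C, E = 11*4 = 44 chips; eligible A, B, C, E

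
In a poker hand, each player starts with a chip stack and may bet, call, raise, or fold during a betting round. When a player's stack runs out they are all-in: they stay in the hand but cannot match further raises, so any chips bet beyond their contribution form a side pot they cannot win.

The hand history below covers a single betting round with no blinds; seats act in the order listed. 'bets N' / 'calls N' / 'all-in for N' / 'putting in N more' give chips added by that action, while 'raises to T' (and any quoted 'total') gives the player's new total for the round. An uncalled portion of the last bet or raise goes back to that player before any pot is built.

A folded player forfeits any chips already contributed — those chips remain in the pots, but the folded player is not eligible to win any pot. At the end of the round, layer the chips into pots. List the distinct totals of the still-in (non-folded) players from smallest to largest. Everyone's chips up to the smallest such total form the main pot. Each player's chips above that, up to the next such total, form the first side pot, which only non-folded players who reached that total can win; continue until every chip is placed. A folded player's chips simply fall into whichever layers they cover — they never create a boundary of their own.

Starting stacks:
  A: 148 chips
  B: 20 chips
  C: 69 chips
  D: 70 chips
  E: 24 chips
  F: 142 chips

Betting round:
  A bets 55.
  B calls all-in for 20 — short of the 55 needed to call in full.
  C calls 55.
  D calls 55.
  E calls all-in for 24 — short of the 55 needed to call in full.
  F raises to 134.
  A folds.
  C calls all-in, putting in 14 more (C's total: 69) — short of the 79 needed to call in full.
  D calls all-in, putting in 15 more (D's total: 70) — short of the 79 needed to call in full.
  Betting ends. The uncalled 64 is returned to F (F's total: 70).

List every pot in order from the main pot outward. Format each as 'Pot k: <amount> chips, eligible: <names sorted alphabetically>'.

Contributions (after 64 returned to F): A=55, B=20, C=69, D=70, E=24, F=70
Folded: A
Pot levels (distinct totals of non-folded players): 20, 24, 69, 70
Layer 1-20: 20 each from A, B, C, D, E, F = 20*6 = 120 chips; eligible B, C, D, E, F
Layer 21-24: 4 each from A, C, D, E, F = 4*5 = 20 chips; eligible C, D, E, F
Layer 25-69: A 31 + C 45 + D 45 + F 45 = 166 chips; eligible C, D, F
Layer 70-70: 1 each from D, F = 1*2 = 2 chips; eligible D, F

Pot 1: 120 chips, eligible: B, C, D, E, F
Pot 2: 20 chips, eligible: C, D, E, F
Pot 3: 166 chips, eligible: C, D, F
Pot 4: 2 chips, eligible: D, F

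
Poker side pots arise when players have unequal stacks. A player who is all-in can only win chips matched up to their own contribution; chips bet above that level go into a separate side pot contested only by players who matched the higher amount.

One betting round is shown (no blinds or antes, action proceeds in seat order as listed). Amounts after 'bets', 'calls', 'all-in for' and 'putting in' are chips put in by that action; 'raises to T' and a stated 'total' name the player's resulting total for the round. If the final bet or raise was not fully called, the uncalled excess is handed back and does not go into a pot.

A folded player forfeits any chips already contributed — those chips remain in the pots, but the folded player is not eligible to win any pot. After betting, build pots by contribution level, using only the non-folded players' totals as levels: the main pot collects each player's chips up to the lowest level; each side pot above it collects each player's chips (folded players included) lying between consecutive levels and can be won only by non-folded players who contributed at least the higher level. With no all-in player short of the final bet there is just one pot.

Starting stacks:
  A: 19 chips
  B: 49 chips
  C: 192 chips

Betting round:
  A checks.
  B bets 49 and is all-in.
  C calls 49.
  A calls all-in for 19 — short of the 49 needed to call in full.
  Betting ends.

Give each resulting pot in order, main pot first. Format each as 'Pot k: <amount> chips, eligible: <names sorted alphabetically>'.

Pot 1: 57 chips, eligible: A, B, C
Pot 2: 60 chips, eligible: B, C

Derivation:
Contributions: A=19, B=49, C=49
Pot levels (distinct totals of non-folded players): 19, 49
Layer 1-19: 19 each from A, B, C = 19*3 = 57 chips; eligible A, B, C
Layer 20-49: 30 each from B, C = 30*2 = 60 chips; eligible B, C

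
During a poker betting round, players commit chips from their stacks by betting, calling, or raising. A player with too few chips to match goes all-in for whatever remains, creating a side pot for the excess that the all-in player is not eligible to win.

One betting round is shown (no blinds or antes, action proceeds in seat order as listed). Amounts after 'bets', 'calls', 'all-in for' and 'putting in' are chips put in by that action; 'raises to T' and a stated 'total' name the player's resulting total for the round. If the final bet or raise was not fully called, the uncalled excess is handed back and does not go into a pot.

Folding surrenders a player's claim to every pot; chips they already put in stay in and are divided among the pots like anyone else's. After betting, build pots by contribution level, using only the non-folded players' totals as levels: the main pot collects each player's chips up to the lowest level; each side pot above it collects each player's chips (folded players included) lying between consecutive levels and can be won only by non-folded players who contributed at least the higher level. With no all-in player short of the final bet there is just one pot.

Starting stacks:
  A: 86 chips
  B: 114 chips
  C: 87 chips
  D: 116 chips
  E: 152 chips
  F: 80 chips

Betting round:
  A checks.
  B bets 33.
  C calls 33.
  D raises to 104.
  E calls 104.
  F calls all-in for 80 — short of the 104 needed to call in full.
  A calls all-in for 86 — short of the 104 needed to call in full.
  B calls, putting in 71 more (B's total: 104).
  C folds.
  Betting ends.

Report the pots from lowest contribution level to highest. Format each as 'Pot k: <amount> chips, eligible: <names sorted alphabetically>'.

Contributions: A=86, B=104, C=33, D=104, E=104, F=80
Folded: C
Pot levels (distinct totals of non-folded players): 80, 86, 104
Layer 1-80: A 80 + B 80 + C 33 + D 80 + E 80 + F 80 = 433 chips; eligible A, B, D, E, F
Layer 81-86: 6 each from A, B, D, E = 6*4 = 24 chips; eligible A, B, D, E
Layer 87-104: 18 each from B, D, E = 18*3 = 54 chips; eligible B, D, E

Pot 1: 433 chips, eligible: A, B, D, E, F
Pot 2: 24 chips, eligible: A, B, D, E
Pot 3: 54 chips, eligible: B, D, E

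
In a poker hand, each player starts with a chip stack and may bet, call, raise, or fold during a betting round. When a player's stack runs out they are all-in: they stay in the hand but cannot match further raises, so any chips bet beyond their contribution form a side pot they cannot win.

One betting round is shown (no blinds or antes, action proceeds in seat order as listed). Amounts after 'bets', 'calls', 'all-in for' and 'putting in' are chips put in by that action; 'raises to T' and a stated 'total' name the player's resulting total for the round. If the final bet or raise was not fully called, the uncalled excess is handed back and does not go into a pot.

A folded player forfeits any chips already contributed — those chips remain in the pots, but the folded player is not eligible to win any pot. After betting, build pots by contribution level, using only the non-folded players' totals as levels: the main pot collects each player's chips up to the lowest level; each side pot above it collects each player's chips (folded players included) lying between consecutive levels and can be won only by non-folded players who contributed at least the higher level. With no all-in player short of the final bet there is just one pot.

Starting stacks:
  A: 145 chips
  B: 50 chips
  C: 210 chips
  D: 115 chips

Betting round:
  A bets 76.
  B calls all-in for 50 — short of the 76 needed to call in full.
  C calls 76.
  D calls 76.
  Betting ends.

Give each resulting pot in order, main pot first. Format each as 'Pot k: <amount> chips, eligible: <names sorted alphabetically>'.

Contributions: A=76, B=50, C=76, D=76
Pot levels (distinct totals of non-folded players): 50, 76
Layer 1-50: 50 each from A, B, C, D = 50*4 = 200 chips; eligible A, B, C, D
Layer 51-76: 26 each from A, C, D = 26*3 = 78 chips; eligible A, C, D

Pot 1: 200 chips, eligible: A, B, C, D
Pot 2: 78 chips, eligible: A, C, D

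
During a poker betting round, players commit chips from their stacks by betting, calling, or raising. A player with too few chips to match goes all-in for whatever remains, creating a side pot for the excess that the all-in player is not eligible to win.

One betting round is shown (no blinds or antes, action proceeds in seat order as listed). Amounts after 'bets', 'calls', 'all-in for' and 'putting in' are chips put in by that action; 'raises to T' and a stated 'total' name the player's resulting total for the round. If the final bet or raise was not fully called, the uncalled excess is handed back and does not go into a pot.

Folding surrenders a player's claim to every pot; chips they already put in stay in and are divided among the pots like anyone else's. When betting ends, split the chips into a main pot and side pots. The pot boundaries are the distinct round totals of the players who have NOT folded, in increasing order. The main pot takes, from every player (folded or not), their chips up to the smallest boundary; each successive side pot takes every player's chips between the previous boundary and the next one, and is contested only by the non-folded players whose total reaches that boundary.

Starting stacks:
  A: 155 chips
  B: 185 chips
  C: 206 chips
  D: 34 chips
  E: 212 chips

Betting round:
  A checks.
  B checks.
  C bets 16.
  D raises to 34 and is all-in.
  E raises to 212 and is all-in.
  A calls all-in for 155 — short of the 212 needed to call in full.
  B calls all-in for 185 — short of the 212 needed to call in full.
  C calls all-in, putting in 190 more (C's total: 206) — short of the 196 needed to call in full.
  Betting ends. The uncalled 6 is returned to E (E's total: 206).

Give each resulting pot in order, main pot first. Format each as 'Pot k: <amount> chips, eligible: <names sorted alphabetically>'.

Contributions (after 6 returned to E): A=155, B=185, C=206, D=34, E=206
Pot levels (distinct totals of non-folded players): 34, 155, 185, 206
Layer 1-34: 34 each from A, B, C, D, E = 34*5 = 170 chips; eligible A, B, C, D, E
Layer 35-155: 121 each from A, B, C, E = 121*4 = 484 chips; eligible A, B, C, E
Layer 156-185: 30 each from B, C, E = 30*3 = 90 chips; eligible B, C, E
Layer 186-206: 21 each from C, E = 21*2 = 42 chips; eligible C, E

Pot 1: 170 chips, eligible: A, B, C, D, E
Pot 2: 484 chips, eligible: A, B, C, E
Pot 3: 90 chips, eligible: B, C, E
Pot 4: 42 chips, eligible: C, E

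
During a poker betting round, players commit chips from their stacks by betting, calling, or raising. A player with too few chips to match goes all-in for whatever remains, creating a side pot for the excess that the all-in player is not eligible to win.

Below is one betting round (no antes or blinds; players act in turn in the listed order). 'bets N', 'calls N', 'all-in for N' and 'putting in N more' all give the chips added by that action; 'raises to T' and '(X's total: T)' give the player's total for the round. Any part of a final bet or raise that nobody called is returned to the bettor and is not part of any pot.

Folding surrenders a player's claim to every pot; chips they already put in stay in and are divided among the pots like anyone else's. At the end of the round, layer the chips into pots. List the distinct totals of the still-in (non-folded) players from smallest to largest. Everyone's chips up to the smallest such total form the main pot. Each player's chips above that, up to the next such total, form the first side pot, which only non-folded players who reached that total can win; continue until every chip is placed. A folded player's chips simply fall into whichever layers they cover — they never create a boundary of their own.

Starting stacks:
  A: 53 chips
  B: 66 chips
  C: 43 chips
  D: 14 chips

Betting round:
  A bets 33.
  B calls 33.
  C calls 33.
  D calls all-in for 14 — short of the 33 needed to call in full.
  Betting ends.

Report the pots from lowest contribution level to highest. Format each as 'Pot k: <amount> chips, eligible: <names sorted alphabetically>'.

Pot 1: 56 chips, eligible: A, B, C, D
Pot 2: 57 chips, eligible: A, B, C

Derivation:
Contributions: A=33, B=33, C=33, D=14
Pot levels (distinct totals of non-folded players): 14, 33
Layer 1-14: 14 each from A, B, C, D = 14*4 = 56 chips; eligible A, B, C, D
Layer 15-33: 19 each from A, B, C = 19*3 = 57 chips; eligible A, B, C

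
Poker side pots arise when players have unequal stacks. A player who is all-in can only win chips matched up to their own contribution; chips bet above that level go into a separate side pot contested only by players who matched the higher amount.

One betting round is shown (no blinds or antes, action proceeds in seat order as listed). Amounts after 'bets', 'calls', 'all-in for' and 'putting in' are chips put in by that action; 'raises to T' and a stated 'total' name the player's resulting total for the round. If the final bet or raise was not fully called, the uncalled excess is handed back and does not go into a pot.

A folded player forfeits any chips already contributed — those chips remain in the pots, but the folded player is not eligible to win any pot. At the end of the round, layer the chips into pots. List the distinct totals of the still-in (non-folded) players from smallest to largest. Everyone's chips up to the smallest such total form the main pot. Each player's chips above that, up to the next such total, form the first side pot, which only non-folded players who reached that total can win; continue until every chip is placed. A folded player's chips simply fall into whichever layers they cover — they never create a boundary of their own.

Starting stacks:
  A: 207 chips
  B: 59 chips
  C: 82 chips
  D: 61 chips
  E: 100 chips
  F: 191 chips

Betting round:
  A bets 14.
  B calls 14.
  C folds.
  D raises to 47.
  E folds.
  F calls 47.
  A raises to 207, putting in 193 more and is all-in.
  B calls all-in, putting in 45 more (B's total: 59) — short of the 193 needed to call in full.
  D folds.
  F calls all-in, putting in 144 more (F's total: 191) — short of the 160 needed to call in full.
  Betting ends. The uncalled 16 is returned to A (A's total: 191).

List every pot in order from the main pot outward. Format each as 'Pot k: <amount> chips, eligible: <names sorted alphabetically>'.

Pot 1: 224 chips, eligible: A, B, F
Pot 2: 264 chips, eligible: A, F

Derivation:
Contributions (after 16 returned to A): A=191, B=59, D=47, F=191
Folded: C, D, E
Pot levels (distinct totals of non-folded players): 59, 191
Layer 1-59: A 59 + B 59 + D 47 + F 59 = 224 chips; eligible A, B, F
Layer 60-191: 132 each from A, F = 132*2 = 264 chips; eligible A, F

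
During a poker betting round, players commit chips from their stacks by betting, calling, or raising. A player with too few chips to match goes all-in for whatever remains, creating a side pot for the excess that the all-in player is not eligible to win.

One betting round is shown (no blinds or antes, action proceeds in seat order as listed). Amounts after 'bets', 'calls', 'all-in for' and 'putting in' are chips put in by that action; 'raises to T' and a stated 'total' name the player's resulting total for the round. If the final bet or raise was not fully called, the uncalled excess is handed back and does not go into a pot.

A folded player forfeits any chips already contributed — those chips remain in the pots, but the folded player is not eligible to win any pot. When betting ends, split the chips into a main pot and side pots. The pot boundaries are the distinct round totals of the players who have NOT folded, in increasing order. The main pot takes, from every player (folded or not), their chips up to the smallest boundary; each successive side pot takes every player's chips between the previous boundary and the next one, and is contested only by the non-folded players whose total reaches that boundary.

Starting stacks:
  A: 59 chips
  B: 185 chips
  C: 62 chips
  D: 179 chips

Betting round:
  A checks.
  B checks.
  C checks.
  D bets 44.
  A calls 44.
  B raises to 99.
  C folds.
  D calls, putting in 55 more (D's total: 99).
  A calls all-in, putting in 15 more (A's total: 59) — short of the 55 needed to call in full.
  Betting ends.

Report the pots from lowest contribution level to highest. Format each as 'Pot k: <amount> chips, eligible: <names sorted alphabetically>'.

Pot 1: 177 chips, eligible: A, B, D
Pot 2: 80 chips, eligible: B, D

Derivation:
Contributions: A=59, B=99, D=99
Folded: C
Pot levels (distinct totals of non-folded players): 59, 99
Layer 1-59: 59 each from A, B, D = 59*3 = 177 chips; eligible A, B, D
Layer 60-99: 40 each from B, D = 40*2 = 80 chips; eligible B, D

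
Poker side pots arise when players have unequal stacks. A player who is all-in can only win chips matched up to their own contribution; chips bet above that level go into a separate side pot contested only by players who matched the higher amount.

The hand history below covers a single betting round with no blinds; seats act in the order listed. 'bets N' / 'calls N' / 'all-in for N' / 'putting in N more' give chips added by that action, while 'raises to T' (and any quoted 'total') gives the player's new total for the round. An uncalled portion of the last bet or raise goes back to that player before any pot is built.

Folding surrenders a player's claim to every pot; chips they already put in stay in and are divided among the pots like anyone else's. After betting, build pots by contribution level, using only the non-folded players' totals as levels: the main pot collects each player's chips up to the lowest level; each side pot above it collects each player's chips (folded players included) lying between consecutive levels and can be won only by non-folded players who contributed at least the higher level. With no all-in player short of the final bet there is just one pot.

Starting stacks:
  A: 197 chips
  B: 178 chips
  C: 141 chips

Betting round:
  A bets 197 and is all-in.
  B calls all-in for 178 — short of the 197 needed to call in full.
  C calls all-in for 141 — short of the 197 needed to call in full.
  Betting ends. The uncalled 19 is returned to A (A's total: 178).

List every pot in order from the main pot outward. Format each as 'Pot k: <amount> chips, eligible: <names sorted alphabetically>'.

Contributions (after 19 returned to A): A=178, B=178, C=141
Pot levels (distinct totals of non-folded players): 141, 178
Layer 1-141: 141 each from A, B, C = 141*3 = 423 chips; eligible A, B, C
Layer 142-178: 37 each from A, B = 37*2 = 74 chips; eligible A, B

Pot 1: 423 chips, eligible: A, B, C
Pot 2: 74 chips, eligible: A, B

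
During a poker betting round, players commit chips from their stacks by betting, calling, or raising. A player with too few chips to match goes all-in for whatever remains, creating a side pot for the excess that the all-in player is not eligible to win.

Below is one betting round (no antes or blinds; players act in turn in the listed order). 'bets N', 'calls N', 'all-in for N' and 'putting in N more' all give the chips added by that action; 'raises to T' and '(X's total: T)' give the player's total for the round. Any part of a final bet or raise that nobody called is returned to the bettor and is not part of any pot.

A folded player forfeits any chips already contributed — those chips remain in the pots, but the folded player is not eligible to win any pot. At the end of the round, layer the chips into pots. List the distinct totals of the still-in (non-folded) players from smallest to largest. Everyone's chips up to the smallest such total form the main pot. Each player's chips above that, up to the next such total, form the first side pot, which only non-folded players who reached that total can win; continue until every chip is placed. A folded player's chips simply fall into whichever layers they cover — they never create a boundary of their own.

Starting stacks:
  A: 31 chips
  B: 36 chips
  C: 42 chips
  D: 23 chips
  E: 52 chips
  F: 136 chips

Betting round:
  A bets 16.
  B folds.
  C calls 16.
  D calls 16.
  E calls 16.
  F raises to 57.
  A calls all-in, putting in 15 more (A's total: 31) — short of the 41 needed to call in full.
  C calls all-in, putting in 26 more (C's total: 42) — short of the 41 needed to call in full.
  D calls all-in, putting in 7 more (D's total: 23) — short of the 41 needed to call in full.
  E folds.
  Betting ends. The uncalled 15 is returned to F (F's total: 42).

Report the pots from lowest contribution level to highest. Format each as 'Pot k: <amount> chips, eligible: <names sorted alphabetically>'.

Pot 1: 108 chips, eligible: A, C, D, F
Pot 2: 24 chips, eligible: A, C, F
Pot 3: 22 chips, eligible: C, F

Derivation:
Contributions (after 15 returned to F): A=31, C=42, D=23, E=16, F=42
Folded: B, E
Pot levels (distinct totals of non-folded players): 23, 31, 42
Layer 1-23: A 23 + C 23 + D 23 + E 16 + F 23 = 108 chips; eligible A, C, D, F
Layer 24-31: 8 each from A, C, F = 8*3 = 24 chips; eligible A, C, F
Layer 32-42: 11 each from C, F = 11*2 = 22 chips; eligible C, F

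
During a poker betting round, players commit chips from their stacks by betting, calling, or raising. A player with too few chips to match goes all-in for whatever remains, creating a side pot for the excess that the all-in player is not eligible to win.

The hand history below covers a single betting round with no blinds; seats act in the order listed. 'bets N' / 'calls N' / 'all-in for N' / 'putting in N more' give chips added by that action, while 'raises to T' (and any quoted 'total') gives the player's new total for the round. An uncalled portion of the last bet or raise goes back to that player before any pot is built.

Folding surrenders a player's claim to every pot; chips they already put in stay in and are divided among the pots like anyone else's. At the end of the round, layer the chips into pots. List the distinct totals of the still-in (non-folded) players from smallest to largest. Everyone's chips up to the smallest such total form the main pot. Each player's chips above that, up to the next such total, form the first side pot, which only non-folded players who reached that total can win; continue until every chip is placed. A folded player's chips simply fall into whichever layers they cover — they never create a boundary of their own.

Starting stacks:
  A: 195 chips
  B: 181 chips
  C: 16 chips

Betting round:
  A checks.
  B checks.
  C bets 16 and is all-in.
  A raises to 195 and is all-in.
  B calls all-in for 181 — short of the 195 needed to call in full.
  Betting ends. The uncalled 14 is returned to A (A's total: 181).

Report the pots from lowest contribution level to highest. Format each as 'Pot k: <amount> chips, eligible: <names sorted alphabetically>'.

Pot 1: 48 chips, eligible: A, B, C
Pot 2: 330 chips, eligible: A, B

Derivation:
Contributions (after 14 returned to A): A=181, B=181, C=16
Pot levels (distinct totals of non-folded players): 16, 181
Layer 1-16: 16 each from A, B, C = 16*3 = 48 chips; eligible A, B, C
Layer 17-181: 165 each from A, B = 165*2 = 330 chips; eligible A, B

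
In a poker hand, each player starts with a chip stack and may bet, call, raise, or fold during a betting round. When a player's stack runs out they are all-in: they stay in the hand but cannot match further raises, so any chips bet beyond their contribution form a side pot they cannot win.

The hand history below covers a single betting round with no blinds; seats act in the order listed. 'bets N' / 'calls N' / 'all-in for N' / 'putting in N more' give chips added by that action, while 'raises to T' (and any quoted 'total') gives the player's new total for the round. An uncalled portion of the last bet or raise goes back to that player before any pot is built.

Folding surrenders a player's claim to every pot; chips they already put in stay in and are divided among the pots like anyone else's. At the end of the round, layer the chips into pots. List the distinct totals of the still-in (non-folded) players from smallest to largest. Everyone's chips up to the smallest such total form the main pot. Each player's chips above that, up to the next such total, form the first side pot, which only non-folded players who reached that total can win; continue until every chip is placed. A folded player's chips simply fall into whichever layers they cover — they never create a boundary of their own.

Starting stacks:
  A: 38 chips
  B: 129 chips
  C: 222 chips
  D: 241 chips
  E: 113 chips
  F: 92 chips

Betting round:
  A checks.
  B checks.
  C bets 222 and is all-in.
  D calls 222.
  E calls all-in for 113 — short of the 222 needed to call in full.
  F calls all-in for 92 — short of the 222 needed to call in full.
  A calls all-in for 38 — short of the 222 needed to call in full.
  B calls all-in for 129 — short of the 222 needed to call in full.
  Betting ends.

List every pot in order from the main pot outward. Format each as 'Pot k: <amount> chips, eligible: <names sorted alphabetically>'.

Pot 1: 228 chips, eligible: A, B, C, D, E, F
Pot 2: 270 chips, eligible: B, C, D, E, F
Pot 3: 84 chips, eligible: B, C, D, E
Pot 4: 48 chips, eligible: B, C, D
Pot 5: 186 chips, eligible: C, D

Derivation:
Contributions: A=38, B=129, C=222, D=222, E=113, F=92
Pot levels (distinct totals of non-folded players): 38, 92, 113, 129, 222
Layer 1-38: 38 each from A, B, C, D, E, F = 38*6 = 228 chips; eligible A, B, C, D, E, F
Layer 39-92: 54 each from B, C, D, E, F = 54*5 = 270 chips; eligible B, C, D, E, F
Layer 93-113: 21 each from B, C, D, E = 21*4 = 84 chips; eligible B, C, D, E
Layer 114-129: 16 each from B, C, D = 16*3 = 48 chips; eligible B, C, D
Layer 130-222: 93 each from C, D = 93*2 = 186 chips; eligible C, D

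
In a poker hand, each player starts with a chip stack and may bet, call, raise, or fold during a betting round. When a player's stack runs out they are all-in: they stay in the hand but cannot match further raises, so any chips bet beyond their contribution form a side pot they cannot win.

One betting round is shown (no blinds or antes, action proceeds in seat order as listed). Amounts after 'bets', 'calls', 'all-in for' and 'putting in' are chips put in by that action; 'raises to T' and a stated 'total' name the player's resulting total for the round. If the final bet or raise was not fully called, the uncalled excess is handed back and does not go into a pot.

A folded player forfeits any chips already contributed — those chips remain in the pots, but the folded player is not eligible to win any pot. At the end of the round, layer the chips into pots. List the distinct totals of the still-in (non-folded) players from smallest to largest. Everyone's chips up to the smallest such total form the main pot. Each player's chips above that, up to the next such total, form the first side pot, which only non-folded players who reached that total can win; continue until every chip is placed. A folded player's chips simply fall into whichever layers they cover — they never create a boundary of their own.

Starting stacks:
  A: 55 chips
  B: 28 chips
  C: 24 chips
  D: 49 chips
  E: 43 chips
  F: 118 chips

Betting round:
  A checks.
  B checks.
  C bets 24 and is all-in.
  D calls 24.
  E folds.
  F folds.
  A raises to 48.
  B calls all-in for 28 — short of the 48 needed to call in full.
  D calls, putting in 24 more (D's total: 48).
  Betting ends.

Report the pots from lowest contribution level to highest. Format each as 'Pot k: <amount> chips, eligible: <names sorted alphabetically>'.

Contributions: A=48, B=28, C=24, D=48
Folded: E, F
Pot levels (distinct totals of non-folded players): 24, 28, 48
Layer 1-24: 24 each from A, B, C, D = 24*4 = 96 chips; eligible A, B, C, D
Layer 25-28: 4 each from A, B, D = 4*3 = 12 chips; eligible A, B, D
Layer 29-48: 20 each from A, D = 20*2 = 40 chips; eligible A, D

Pot 1: 96 chips, eligible: A, B, C, D
Pot 2: 12 chips, eligible: A, B, D
Pot 3: 40 chips, eligible: A, D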